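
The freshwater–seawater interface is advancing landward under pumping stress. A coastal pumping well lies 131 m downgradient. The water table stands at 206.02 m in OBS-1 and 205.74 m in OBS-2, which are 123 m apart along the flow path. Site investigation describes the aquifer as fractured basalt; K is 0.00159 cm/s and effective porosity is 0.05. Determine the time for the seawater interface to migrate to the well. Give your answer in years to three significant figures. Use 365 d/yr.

Hydraulic gradient i = (206.02 − 205.74) / 123 = 0.28 / 123 = 0.002276
K = 0.00159 cm/s × 864 = 1.374 m/d
q = Ki = 1.374 × 0.002276 = 0.003127 m/d
v_s = q/n_e = 0.003127/0.05 = 0.06255 m/d
t = L / v = 131 / 0.06255 = 2094 d
   = 2094 / 365 = 5.74 yr

5.74 years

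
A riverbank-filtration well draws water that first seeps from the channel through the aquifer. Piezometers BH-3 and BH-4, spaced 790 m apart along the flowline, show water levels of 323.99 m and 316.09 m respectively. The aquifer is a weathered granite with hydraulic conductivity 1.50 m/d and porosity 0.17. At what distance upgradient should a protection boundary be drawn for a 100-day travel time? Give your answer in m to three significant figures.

8.82 m

Hydraulic gradient i = (323.99 − 316.09) / 790 = 7.90 / 790 = 0.01000
Darcy flux q = K·i = 1.50 × 0.01000 = 0.01500 m/d
v_s = q/n_e = 0.01500/0.17 = 0.08824 m/d
L = v × T = 0.08824 × 100 = 8.824 m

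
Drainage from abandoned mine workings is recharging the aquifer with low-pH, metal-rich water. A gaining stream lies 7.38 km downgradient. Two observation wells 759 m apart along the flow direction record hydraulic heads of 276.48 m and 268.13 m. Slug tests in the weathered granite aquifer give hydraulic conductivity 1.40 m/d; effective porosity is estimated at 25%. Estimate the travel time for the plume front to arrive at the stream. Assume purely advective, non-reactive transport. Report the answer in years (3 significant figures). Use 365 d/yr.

328 years

Hydraulic gradient i = (276.48 − 268.13) / 759 = 8.35 / 759 = 0.01100
q = Ki = 1.40 × 0.01100 = 0.01540 m/d
v = Ki/n = 1.40·0.01100/0.25 = 0.06161 m/d
L = 7.38 km = 7380 m
t = L / v = 7380 / 0.06161 = 119800 d
   = 119800 / 365 = 328 yr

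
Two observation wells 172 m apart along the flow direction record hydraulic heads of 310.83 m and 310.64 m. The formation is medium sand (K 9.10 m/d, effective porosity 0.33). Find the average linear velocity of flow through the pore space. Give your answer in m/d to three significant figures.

0.0305 m/d

Hydraulic gradient i = (310.83 − 310.64) / 172 = 0.19 / 172 = 0.001105
Darcy flux q = K·i = 9.10 × 0.001105 = 0.01005 m/d
v = Ki/n = 9.10·0.001105/0.33 = 0.03046 m/d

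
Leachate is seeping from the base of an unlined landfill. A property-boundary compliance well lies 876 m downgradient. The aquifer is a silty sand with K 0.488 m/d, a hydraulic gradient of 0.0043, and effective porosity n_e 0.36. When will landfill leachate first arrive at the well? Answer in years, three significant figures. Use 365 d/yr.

412 years

Darcy flux q = K·i = 0.488 × 0.0043 = 0.002098 m/d
v = Ki/n = 0.488·0.0043/0.36 = 0.005829 m/d
t = L / v = 876 / 0.005829 = 150300 d
   = 150300 / 365 = 412 yr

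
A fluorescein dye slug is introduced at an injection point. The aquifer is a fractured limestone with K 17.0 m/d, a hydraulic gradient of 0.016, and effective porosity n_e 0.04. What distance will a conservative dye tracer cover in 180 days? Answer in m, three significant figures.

q = Ki = 17.0 × 0.016 = 0.2720 m/d
Seepage velocity v = q / n = 0.2720 / 0.04 = 6.800 m/d
L = v × T = 6.800 × 180 = 1224 m

1220 m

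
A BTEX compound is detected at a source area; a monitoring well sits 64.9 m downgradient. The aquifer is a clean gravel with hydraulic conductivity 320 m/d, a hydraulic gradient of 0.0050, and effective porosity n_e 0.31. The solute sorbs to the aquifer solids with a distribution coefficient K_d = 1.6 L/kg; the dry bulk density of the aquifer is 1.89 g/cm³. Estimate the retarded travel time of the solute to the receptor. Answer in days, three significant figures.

q = Ki = 320 × 0.0050 = 1.600 m/d
Seepage velocity v = q / n = 1.600 / 0.31 = 5.161 m/d
Retardation R = 1 + ρ_b·K_d/n = 1 + 1.89×1.6/0.31 = 10.75
Contaminant velocity v_c = v/R = 5.161/10.75 = 0.4799 m/d
t = L/v_c = 64.9/0.4799 = 135.2 d

135 days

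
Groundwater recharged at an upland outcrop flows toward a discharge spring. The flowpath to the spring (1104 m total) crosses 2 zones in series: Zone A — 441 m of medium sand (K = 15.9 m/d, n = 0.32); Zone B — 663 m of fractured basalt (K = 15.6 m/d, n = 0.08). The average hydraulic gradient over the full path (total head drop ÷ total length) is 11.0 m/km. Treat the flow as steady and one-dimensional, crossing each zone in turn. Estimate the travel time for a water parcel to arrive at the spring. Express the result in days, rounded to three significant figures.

1120 days

For zones in series the flux q is common to all zones; the equivalent conductivity is the harmonic (thickness-weighted) mean, K_eq = L_total / Σ(L_j/K_j).
Σ(L/K) = 441/15.9 + 663/15.6 = 27.74 + 42.50 = 70.24 d
K_eq = L_total / Σ(L/K) = 1104 / 70.24 = 15.72 m/d
q = K_eq · i = 15.72 × 0.011 = 0.1729 m/d (same in every zone)
Zone A: v = q/n = 0.1729/0.32 = 0.5403 m/d → t_A = 441/0.5403 = 816.2 d
Zone B: v = q/n = 0.1729/0.08 = 2.161 m/d → t_B = 663/2.161 = 306.8 d
Total t = 816.2 + 306.8 = 1123 d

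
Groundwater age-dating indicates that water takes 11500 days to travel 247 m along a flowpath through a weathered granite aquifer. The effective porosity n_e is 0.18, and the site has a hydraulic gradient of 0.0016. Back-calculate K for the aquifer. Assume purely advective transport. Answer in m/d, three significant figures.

2.42 m/d

v = L / t = 247 / 11500 = 0.02148 m/d
K = v · n / i = 0.02148 × 0.18 / 0.0016 = 2.42 m/d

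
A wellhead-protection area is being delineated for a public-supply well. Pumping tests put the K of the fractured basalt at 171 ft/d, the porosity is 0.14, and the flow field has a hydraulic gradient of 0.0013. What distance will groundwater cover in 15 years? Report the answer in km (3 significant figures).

K = 171 ft/d × 0.3048 = 52.12 m/d
q = Ki = 52.12 × 0.0013 = 0.06776 m/d
v_s = q/n_e = 0.06776/0.14 = 0.4840 m/d
T = 15 yr × 365 = 5475 d
L = v × T = 0.4840 × 5475 = 2650 m
   = 2.65 km

2.65 km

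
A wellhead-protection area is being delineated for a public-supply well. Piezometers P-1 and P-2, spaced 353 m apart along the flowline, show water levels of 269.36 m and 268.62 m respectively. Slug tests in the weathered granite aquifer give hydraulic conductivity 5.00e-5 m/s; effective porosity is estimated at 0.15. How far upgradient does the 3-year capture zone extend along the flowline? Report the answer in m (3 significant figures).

66.1 m

Hydraulic gradient i = (269.36 − 268.62) / 353 = 0.74 / 353 = 0.002096
K = 5.00e-5 m/s × 86400 s/d = 4.320 m/d
Specific discharge q = 4.320 × 0.002096 = 0.009056 m/d
Average linear velocity = 0.009056 / 0.15 = 0.06037 m/d
T = 3 yr × 365 = 1095 d
L = v × T = 0.06037 × 1095 = 66.11 m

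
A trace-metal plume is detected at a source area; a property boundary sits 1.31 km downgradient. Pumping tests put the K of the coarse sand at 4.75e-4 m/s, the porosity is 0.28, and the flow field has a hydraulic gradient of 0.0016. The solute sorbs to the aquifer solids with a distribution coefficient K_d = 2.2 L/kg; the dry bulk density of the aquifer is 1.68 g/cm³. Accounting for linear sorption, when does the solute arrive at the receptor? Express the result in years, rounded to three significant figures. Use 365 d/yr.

217 years

K = 4.75e-4 m/s × 86400 s/d = 41.04 m/d
Darcy flux q = K·i = 41.04 × 0.0016 = 0.06566 m/d
Average linear velocity = 0.06566 / 0.28 = 0.2345 m/d
Retardation R = 1 + ρ_b·K_d/n = 1 + 1.68×2.2/0.28 = 14.20
Contaminant velocity v_c = v/R = 0.2345/14.20 = 0.01652 m/d
L = 1.31 km = 1310 m
t = L/v_c = 1310/0.01652 = 79320 d
   = 79320/365 = 217 yr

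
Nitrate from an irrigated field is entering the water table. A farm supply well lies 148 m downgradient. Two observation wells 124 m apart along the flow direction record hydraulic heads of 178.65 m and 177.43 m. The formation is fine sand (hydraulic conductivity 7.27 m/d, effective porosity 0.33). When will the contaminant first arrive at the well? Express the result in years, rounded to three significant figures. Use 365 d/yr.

Hydraulic gradient i = (178.65 − 177.43) / 124 = 1.22 / 124 = 0.009839
Specific discharge q = 7.27 × 0.009839 = 0.07153 m/d
v_s = q/n_e = 0.07153/0.33 = 0.2167 m/d
t = L / v = 148 / 0.2167 = 682.8 d
   = 682.8 / 365 = 1.87 yr

1.87 years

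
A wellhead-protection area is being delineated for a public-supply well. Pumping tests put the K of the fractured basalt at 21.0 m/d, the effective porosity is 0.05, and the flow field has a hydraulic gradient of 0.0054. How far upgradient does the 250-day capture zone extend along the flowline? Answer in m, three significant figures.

q = Ki = 21.0 × 0.0054 = 0.1134 m/d
Average linear velocity = 0.1134 / 0.05 = 2.268 m/d
L = v × T = 2.268 × 250 = 567.0 m

567 m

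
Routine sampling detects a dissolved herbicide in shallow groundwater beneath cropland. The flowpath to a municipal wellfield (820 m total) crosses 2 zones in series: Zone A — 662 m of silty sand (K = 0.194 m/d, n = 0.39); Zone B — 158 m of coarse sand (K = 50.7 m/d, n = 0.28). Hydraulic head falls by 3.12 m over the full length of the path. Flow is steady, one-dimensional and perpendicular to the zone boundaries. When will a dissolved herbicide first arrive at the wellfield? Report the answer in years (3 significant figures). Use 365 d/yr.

907 years

Steady 1-D flow in series ⇒ the Darcy flux q is identical in every zone and the zone head losses add (resistances L/K in series).
Σ(L/K) = 662/0.194 + 158/50.7 = 3412 + 3.116 = 3415 d
q = ΔH / Σ(L/K) = 3.12 / 3415 = 9.135e-4 m/d (same in every zone)
Zone A: v = q/n = 9.135e-4/0.39 = 0.002342 m/d → t_A = 662/0.002342 = 282600 d
Zone B: v = q/n = 9.135e-4/0.28 = 0.003262 m/d → t_B = 158/0.003262 = 48430 d
Total t = 282600 + 48430 = 331100 d
   = 331100 / 365 = 907 yr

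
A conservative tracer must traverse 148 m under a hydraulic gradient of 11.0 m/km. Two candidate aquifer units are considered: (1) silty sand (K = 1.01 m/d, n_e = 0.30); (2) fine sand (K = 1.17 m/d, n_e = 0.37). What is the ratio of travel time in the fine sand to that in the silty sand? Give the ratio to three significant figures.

1.06

Unit 1 (silty sand): v = 1.01×0.011/0.30 = 0.03703 m/d, t = 148/0.03703 = 3996 d
Unit 2 (fine sand): v = 1.17×0.011/0.37 = 0.03478 m/d, t = 148/0.03478 = 4255 d
t(fine sand) / t(silty sand) = 4255/3996 = 1.06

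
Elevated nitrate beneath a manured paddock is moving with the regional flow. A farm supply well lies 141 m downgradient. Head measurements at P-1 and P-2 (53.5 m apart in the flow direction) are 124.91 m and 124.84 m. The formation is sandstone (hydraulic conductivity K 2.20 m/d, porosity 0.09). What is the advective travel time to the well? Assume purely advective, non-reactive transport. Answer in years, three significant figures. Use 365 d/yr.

12.1 years

Hydraulic gradient i = (124.91 − 124.84) / 53.5 = 0.07 / 53.5 = 0.001308
Darcy flux q = K·i = 2.20 × 0.001308 = 0.002879 m/d
Average linear velocity = 0.002879 / 0.09 = 0.03198 m/d
t = L / v = 141 / 0.03198 = 4409 d
   = 4409 / 365 = 12.1 yr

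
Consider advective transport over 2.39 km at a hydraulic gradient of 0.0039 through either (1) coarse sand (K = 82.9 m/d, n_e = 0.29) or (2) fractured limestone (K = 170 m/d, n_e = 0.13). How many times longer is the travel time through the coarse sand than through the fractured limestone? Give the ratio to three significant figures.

4.57

Unit 1 (coarse sand): v = 82.9×0.0039/0.29 = 1.115 m/d, t = 2390/1.115 = 2144 d
Unit 2 (fractured limestone): v = 170×0.0039/0.13 = 5.100 m/d, t = 2390/5.100 = 468.6 d
t(coarse sand) / t(fractured limestone) = 2144/468.6 = 4.57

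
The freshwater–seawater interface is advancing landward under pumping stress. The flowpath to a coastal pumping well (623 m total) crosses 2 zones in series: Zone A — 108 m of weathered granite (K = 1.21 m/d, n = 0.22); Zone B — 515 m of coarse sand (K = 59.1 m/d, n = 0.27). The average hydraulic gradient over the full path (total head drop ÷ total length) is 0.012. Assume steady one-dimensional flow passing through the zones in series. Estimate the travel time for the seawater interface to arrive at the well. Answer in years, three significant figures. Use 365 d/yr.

Continuity: the same q passes through each zone, so ΔH = q·Σ(L_j/K_j) — the zones act as resistances in series.
Σ(L/K) = 108/1.21 + 515/59.1 = 89.26 + 8.714 = 97.97 d
K_eq = L_total / Σ(L/K) = 623 / 97.97 = 6.359 m/d
q = K_eq · i = 6.359 × 0.012 = 0.07631 m/d (same in every zone)
Zone A: v = q/n = 0.07631/0.22 = 0.3469 m/d → t_A = 108/0.3469 = 311.4 d
Zone B: v = q/n = 0.07631/0.27 = 0.2826 m/d → t_B = 515/0.2826 = 1822 d
Total t = 311.4 + 1822 = 2134 d
   = 2134 / 365 = 5.85 yr

5.85 years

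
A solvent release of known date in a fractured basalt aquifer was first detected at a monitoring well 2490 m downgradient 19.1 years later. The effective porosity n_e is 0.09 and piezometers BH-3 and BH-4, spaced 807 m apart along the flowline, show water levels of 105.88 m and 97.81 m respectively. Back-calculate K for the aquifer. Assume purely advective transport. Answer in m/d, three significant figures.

3.21 m/d

Hydraulic gradient i = (105.88 − 97.81) / 807 = 8.07 / 807 = 0.01000
t = 19.1 years = 6972 d
v = L / t = 2490 / 6972 = 0.3572 m/d
K = v · n / i = 0.3572 × 0.09 / 0.01000 = 3.21 m/d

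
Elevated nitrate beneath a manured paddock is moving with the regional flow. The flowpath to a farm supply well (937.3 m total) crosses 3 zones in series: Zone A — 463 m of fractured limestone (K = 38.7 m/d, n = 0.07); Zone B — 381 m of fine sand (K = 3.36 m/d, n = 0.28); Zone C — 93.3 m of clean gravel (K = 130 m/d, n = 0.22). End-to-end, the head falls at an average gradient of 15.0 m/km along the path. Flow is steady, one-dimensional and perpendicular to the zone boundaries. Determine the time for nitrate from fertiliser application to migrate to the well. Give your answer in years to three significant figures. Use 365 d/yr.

3.92 years

Steady 1-D flow in series ⇒ the Darcy flux q is identical in every zone and the zone head losses add (resistances L/K in series).
Σ(L/K) = 463/38.7 + 381/3.36 + 93.3/130 = 11.96 + 113.4 + 0.7177 = 126.1 d
K_eq = L_total / Σ(L/K) = 937.3 / 126.1 = 7.435 m/d
q = K_eq · i = 7.435 × 0.015 = 0.1115 m/d (same in every zone)
Zone A: v = q/n = 0.1115/0.07 = 1.593 m/d → t_A = 463/1.593 = 290.6 d
Zone B: v = q/n = 0.1115/0.28 = 0.3983 m/d → t_B = 381/0.3983 = 956.6 d
Zone C: v = q/n = 0.1115/0.22 = 0.5069 m/d → t_C = 93.3/0.5069 = 184.1 d
Total t = 290.6 + 956.6 + 184.1 = 1431 d
   = 1431 / 365 = 3.92 yr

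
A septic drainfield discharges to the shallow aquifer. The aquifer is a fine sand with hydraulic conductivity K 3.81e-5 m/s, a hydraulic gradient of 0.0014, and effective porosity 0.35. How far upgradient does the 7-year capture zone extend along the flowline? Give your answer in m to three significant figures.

33.6 m

K = 3.81e-5 m/s × 86400 s/d = 3.292 m/d
Specific discharge q = 3.292 × 0.0014 = 0.004609 m/d
Seepage velocity v = q / n = 0.004609 / 0.35 = 0.01317 m/d
T = 7 yr × 365 = 2555 d
L = v × T = 0.01317 × 2555 = 33.64 m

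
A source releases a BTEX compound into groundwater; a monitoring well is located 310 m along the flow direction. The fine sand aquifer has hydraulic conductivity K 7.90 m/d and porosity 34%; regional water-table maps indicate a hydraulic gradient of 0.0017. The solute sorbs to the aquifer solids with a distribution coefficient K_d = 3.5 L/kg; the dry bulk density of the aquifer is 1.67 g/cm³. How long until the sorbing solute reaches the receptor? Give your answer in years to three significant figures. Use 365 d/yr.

Specific discharge q = 7.90 × 0.0017 = 0.01343 m/d
Average linear velocity = 0.01343 / 0.34 = 0.03950 m/d
Retardation R = 1 + ρ_b·K_d/n = 1 + 1.67×3.5/0.34 = 18.19
Contaminant velocity v_c = v/R = 0.03950/18.19 = 0.002171 m/d
t = L/v_c = 310/0.002171 = 142800 d
   = 142800/365 = 391 yr

391 years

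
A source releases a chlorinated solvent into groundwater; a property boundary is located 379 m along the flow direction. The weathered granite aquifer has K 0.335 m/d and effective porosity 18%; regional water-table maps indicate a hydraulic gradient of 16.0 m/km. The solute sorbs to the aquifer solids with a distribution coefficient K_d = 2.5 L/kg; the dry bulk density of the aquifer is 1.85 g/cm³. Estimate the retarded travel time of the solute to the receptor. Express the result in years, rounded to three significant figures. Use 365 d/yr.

931 years

Specific discharge q = 0.335 × 0.016 = 0.005360 m/d
v = Ki/n = 0.335·0.016/0.18 = 0.02978 m/d
Retardation R = 1 + ρ_b·K_d/n = 1 + 1.85×2.5/0.18 = 26.69
Contaminant velocity v_c = v/R = 0.02978/26.69 = 0.001116 m/d
t = L/v_c = 379/0.001116 = 339800 d
   = 339800/365 = 931 yr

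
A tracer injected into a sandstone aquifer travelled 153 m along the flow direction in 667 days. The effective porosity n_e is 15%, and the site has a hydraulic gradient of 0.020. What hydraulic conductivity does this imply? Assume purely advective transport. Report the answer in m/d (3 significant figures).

1.72 m/d

v = L / t = 153 / 667 = 0.2294 m/d
K = v · n / i = 0.2294 × 0.15 / 0.020 = 1.72 m/d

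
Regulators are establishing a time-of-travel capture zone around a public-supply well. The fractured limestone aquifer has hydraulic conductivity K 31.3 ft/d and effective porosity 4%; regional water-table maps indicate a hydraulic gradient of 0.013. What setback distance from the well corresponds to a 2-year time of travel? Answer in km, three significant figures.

2.26 km

K = 31.3 ft/d × 0.3048 = 9.540 m/d
q = Ki = 9.540 × 0.013 = 0.1240 m/d
Average linear velocity = 0.1240 / 0.04 = 3.101 m/d
T = 2 yr × 365 = 730 d
L = v × T = 3.101 × 730 = 2263 m
   = 2.26 km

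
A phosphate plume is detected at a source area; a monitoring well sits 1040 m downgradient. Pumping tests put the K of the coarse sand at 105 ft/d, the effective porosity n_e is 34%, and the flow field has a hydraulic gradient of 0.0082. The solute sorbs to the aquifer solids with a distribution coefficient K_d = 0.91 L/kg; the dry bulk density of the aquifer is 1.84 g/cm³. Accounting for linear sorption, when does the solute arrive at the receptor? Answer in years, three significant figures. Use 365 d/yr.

21.9 years

K = 105 ft/d × 0.3048 = 32.00 m/d
Darcy flux q = K·i = 32.00 × 0.0082 = 0.2624 m/d
v = Ki/n = 32.00·0.0082/0.34 = 0.7719 m/d
Retardation R = 1 + ρ_b·K_d/n = 1 + 1.84×0.91/0.34 = 5.925
Contaminant velocity v_c = v/R = 0.7719/5.925 = 0.1303 m/d
t = L/v_c = 1040/0.1303 = 7983 d
   = 7983/365 = 21.9 yr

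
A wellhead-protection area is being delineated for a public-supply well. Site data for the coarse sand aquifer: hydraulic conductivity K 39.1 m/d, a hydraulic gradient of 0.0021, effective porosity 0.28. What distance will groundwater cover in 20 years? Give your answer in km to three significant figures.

2.14 km

Specific discharge q = 39.1 × 0.0021 = 0.08211 m/d
v_s = q/n_e = 0.08211/0.28 = 0.2932 m/d
T = 20 yr × 365 = 7300 d
L = v × T = 0.2932 × 7300 = 2141 m
   = 2.14 km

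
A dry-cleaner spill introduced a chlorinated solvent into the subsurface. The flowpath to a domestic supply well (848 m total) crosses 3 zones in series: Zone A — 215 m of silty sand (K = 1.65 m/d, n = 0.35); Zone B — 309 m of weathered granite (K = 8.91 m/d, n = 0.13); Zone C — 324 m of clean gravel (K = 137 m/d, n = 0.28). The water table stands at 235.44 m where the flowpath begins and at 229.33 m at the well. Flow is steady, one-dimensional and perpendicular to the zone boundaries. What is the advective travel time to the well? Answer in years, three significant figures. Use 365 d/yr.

Total head drop ΔH = 235.44 − 229.33 = 6.11 m
Steady 1-D flow in series ⇒ the Darcy flux q is identical in every zone and the zone head losses add (resistances L/K in series).
Σ(L/K) = 215/1.65 + 309/8.91 + 324/137 = 130.3 + 34.68 + 2.365 = 167.3 d
q = ΔH / Σ(L/K) = 6.11 / 167.3 = 0.03651 m/d (same in every zone)
Zone A: v = q/n = 0.03651/0.35 = 0.1043 m/d → t_A = 215/0.1043 = 2061 d
Zone B: v = q/n = 0.03651/0.13 = 0.2809 m/d → t_B = 309/0.2809 = 1100 d
Zone C: v = q/n = 0.03651/0.28 = 0.1304 m/d → t_C = 324/0.1304 = 2485 d
Total t = 2061 + 1100 + 2485 = 5646 d
   = 5646 / 365 = 15.5 yr

15.5 years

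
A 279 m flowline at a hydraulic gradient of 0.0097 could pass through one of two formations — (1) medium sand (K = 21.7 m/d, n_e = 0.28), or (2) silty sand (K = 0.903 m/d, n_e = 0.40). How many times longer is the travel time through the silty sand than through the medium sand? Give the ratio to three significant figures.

34.3

Unit 1 (medium sand): v = 21.7×0.0097/0.28 = 0.7517 m/d, t = 279/0.7517 = 371.1 d
Unit 2 (silty sand): v = 0.903×0.0097/0.40 = 0.02190 m/d, t = 279/0.02190 = 12740 d
t(silty sand) / t(medium sand) = 12740/371.1 = 34.3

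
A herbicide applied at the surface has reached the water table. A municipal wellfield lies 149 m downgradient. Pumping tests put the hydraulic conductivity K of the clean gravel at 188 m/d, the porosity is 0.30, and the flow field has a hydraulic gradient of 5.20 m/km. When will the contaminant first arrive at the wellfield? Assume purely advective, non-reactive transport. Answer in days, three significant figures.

q = Ki = 188 × 0.0052 = 0.9776 m/d
v_s = q/n_e = 0.9776/0.30 = 3.259 m/d
t = L / v = 149 / 3.259 = 45.72 d

45.7 days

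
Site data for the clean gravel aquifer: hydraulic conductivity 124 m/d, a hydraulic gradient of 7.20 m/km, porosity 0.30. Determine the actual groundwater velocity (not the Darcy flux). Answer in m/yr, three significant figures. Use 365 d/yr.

Specific discharge q = 124 × 0.0072 = 0.8928 m/d
v_s = q/n_e = 0.8928/0.30 = 2.976 m/d
   = 2.976 × 365 = 1090 m/yr

1090 m/yr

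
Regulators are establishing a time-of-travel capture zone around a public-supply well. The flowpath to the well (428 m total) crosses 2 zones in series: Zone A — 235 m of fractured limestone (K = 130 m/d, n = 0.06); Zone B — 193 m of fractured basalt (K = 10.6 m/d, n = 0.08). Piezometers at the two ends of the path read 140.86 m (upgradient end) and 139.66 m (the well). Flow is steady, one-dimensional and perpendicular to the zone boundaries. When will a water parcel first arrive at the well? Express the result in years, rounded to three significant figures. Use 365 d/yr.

1.35 years

Total head drop ΔH = 140.86 − 139.66 = 1.20 m
Steady 1-D flow in series ⇒ the Darcy flux q is identical in every zone and the zone head losses add (resistances L/K in series).
Σ(L/K) = 235/130 + 193/10.6 = 1.808 + 18.21 = 20.02 d
q = ΔH / Σ(L/K) = 1.20 / 20.02 = 0.05995 m/d (same in every zone)
Zone A: v = q/n = 0.05995/0.06 = 0.9992 m/d → t_A = 235/0.9992 = 235.2 d
Zone B: v = q/n = 0.05995/0.08 = 0.7494 m/d → t_B = 193/0.7494 = 257.5 d
Total t = 235.2 + 257.5 = 492.7 d
   = 492.7 / 365 = 1.35 yr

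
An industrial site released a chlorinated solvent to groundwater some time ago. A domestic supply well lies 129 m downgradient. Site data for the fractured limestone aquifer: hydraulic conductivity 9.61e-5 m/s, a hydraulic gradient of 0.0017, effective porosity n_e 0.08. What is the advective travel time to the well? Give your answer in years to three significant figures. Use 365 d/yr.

K = 9.61e-5 m/s × 86400 s/d = 8.303 m/d
q = Ki = 8.303 × 0.0017 = 0.01412 m/d
Seepage velocity v = q / n = 0.01412 / 0.08 = 0.1764 m/d
t = L / v = 129 / 0.1764 = 731.1 d
   = 731.1 / 365 = 2.00 yr

2.00 years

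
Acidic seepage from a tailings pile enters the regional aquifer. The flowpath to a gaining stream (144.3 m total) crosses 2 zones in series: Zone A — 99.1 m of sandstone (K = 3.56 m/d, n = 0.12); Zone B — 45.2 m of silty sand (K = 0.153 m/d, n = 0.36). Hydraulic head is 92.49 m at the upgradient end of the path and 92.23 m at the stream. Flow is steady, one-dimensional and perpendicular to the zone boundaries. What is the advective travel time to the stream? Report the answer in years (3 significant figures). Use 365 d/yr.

Total head drop ΔH = 92.49 − 92.23 = 0.26 m
Steady 1-D flow in series ⇒ the Darcy flux q is identical in every zone and the zone head losses add (resistances L/K in series).
Σ(L/K) = 99.1/3.56 + 45.2/0.153 = 27.84 + 295.4 = 323.3 d
q = ΔH / Σ(L/K) = 0.26 / 323.3 = 8.043e-4 m/d (same in every zone)
Zone A: v = q/n = 8.043e-4/0.12 = 0.006703 m/d → t_A = 99.1/0.006703 = 14790 d
Zone B: v = q/n = 8.043e-4/0.36 = 0.002234 m/d → t_B = 45.2/0.002234 = 20230 d
Total t = 14790 + 20230 = 35020 d
   = 35020 / 365 = 95.9 yr

95.9 years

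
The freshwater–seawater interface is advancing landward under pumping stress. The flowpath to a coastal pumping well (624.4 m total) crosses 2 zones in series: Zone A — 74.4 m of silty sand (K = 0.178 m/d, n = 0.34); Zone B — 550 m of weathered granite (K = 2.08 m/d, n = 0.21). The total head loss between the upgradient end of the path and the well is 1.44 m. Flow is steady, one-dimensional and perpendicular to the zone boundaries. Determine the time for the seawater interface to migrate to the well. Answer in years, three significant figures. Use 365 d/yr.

183 years

Continuity: the same q passes through each zone, so ΔH = q·Σ(L_j/K_j) — the zones act as resistances in series.
Σ(L/K) = 74.4/0.178 + 550/2.08 = 418.0 + 264.4 = 682.4 d
q = ΔH / Σ(L/K) = 1.44 / 682.4 = 0.002110 m/d (same in every zone)
Zone A: v = q/n = 0.002110/0.34 = 0.006206 m/d → t_A = 74.4/0.006206 = 11990 d
Zone B: v = q/n = 0.002110/0.21 = 0.01005 m/d → t_B = 550/0.01005 = 54730 d
Total t = 11990 + 54730 = 66720 d
   = 66720 / 365 = 183 yr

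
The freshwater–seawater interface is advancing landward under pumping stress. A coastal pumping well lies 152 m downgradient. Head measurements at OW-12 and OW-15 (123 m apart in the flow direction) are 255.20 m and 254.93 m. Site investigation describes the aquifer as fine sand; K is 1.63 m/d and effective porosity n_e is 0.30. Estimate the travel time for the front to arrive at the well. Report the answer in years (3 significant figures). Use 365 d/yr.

Hydraulic gradient i = (255.20 − 254.93) / 123 = 0.27 / 123 = 0.002195
q = Ki = 1.63 × 0.002195 = 0.003578 m/d
Seepage velocity v = q / n = 0.003578 / 0.30 = 0.01193 m/d
t = L / v = 152 / 0.01193 = 12740 d
   = 12740 / 365 = 34.9 yr

34.9 years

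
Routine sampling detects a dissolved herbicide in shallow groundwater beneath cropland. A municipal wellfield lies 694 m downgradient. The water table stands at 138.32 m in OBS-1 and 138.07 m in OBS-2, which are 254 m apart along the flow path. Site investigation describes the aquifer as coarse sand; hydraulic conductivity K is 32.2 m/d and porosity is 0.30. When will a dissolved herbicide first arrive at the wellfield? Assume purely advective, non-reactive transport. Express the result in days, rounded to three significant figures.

6570 days

Hydraulic gradient i = (138.32 − 138.07) / 254 = 0.25 / 254 = 9.843e-4
q = Ki = 32.2 × 9.843e-4 = 0.03169 m/d
v = Ki/n = 32.2·9.843e-4/0.30 = 0.1056 m/d
t = L / v = 694 / 0.1056 = 6569 d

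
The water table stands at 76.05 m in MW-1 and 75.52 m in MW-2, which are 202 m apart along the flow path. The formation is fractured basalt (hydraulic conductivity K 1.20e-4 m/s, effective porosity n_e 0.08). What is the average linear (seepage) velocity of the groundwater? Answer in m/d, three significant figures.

0.340 m/d

Hydraulic gradient i = (76.05 − 75.52) / 202 = 0.53 / 202 = 0.002624
K = 1.20e-4 m/s × 86400 s/d = 10.37 m/d
Specific discharge q = 10.37 × 0.002624 = 0.02720 m/d
v = Ki/n = 10.37·0.002624/0.08 = 0.3400 m/d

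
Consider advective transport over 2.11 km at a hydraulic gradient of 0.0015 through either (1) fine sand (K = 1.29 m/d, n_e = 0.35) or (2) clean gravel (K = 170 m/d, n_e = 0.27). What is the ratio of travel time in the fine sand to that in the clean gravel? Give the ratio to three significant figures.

171

Unit 1 (fine sand): v = 1.29×0.0015/0.35 = 0.005529 m/d, t = 2110/0.005529 = 381700 d
Unit 2 (clean gravel): v = 170×0.0015/0.27 = 0.9444 m/d, t = 2110/0.9444 = 2234 d
t(fine sand) / t(clean gravel) = 381700/2234 = 171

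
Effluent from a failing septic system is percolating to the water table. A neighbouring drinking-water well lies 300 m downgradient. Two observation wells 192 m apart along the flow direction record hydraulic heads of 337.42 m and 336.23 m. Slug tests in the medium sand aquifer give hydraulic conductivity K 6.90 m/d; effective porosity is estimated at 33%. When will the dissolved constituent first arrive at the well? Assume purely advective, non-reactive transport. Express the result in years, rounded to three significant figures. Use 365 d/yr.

6.34 years

Hydraulic gradient i = (337.42 − 336.23) / 192 = 1.19 / 192 = 0.006198
q = Ki = 6.90 × 0.006198 = 0.04277 m/d
v_s = q/n_e = 0.04277/0.33 = 0.1296 m/d
t = L / v = 300 / 0.1296 = 2315 d
   = 2315 / 365 = 6.34 yr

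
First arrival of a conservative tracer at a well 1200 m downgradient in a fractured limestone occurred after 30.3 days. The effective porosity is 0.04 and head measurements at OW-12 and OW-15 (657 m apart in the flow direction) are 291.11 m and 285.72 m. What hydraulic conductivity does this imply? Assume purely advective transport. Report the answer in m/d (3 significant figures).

Hydraulic gradient i = (291.11 − 285.72) / 657 = 5.39 / 657 = 0.008204
v = L / t = 1200 / 30.3 = 39.60 m/d
K = v · n / i = 39.60 × 0.04 / 0.008204 = 193 m/d

193 m/d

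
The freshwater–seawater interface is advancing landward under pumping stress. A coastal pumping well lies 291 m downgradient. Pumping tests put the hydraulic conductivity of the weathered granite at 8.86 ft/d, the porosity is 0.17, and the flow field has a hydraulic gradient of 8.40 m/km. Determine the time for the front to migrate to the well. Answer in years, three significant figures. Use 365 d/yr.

5.97 years

K = 8.86 ft/d × 0.3048 = 2.701 m/d
Darcy flux q = K·i = 2.701 × 0.0084 = 0.02268 m/d
v_s = q/n_e = 0.02268/0.17 = 0.1334 m/d
t = L / v = 291 / 0.1334 = 2181 d
   = 2181 / 365 = 5.97 yr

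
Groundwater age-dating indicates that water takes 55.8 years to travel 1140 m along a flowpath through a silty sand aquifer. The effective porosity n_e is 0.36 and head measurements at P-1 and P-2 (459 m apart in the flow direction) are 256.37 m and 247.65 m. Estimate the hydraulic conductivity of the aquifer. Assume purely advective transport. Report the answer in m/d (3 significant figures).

1.06 m/d

Hydraulic gradient i = (256.37 − 247.65) / 459 = 8.72 / 459 = 0.01900
t = 55.8 years = 20370 d
v = L / t = 1140 / 20370 = 0.05597 m/d
K = v · n / i = 0.05597 × 0.36 / 0.01900 = 1.06 m/d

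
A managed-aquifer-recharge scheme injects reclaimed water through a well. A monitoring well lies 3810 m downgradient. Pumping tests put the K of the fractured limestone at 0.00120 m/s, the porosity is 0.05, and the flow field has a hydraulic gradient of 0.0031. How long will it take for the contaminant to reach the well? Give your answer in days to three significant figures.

K = 0.00120 m/s × 86400 s/d = 103.7 m/d
Darcy flux q = K·i = 103.7 × 0.0031 = 0.3214 m/d
v = Ki/n = 103.7·0.0031/0.05 = 6.428 m/d
t = L / v = 3810 / 6.428 = 592.7 d

593 days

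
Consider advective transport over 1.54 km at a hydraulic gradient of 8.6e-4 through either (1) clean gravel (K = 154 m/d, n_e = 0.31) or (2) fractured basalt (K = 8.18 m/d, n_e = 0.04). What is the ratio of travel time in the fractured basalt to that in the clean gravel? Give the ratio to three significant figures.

Unit 1 (clean gravel): v = 154×8.6e-4/0.31 = 0.4272 m/d, t = 1540/0.4272 = 3605 d
Unit 2 (fractured basalt): v = 8.18×8.6e-4/0.04 = 0.1759 m/d, t = 1540/0.1759 = 8756 d
t(fractured basalt) / t(clean gravel) = 8756/3605 = 2.43

2.43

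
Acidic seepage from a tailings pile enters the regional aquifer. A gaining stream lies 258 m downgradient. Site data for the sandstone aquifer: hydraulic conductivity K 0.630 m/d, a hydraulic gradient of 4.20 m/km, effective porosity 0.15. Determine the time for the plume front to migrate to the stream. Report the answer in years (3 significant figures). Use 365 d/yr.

40.1 years

Specific discharge q = 0.630 × 0.0042 = 0.002646 m/d
v = Ki/n = 0.630·0.0042/0.15 = 0.01764 m/d
t = L / v = 258 / 0.01764 = 14630 d
   = 14630 / 365 = 40.1 yr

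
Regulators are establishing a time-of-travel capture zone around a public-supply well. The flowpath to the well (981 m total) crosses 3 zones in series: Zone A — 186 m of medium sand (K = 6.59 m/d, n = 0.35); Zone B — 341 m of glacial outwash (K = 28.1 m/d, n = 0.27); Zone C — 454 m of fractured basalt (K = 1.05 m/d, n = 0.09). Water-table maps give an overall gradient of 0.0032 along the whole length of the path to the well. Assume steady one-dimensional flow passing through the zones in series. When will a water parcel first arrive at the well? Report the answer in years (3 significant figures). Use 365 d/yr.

81.7 years

For zones in series the flux q is common to all zones; the equivalent conductivity is the harmonic (thickness-weighted) mean, K_eq = L_total / Σ(L_j/K_j).
Σ(L/K) = 186/6.59 + 341/28.1 + 454/1.05 = 28.22 + 12.14 + 432.4 = 472.7 d
K_eq = L_total / Σ(L/K) = 981 / 472.7 = 2.075 m/d
q = K_eq · i = 2.075 × 0.0032 = 0.006640 m/d (same in every zone)
Zone A: v = q/n = 0.006640/0.35 = 0.01897 m/d → t_A = 186/0.01897 = 9804 d
Zone B: v = q/n = 0.006640/0.27 = 0.02459 m/d → t_B = 341/0.02459 = 13870 d
Zone C: v = q/n = 0.006640/0.09 = 0.07378 m/d → t_C = 454/0.07378 = 6153 d
Total t = 9804 + 13870 + 6153 = 29820 d
   = 29820 / 365 = 81.7 yr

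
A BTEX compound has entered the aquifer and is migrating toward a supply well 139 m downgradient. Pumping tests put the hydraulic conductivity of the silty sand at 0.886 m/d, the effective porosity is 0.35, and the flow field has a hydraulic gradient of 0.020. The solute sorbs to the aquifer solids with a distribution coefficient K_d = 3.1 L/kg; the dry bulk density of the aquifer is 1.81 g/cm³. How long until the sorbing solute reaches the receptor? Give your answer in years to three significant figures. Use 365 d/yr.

128 years

Specific discharge q = 0.886 × 0.020 = 0.01772 m/d
Seepage velocity v = q / n = 0.01772 / 0.35 = 0.05063 m/d
Retardation R = 1 + ρ_b·K_d/n = 1 + 1.81×3.1/0.35 = 17.03
Contaminant velocity v_c = v/R = 0.05063/17.03 = 0.002973 m/d
t = L/v_c = 139/0.002973 = 46760 d
   = 46760/365 = 128 yr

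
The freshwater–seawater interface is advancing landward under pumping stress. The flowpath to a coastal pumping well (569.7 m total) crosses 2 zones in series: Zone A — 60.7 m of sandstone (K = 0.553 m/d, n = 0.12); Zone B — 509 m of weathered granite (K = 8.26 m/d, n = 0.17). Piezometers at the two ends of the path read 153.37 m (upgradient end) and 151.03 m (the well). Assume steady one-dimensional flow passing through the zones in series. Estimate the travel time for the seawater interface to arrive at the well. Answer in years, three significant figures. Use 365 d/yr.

18.8 years

Total head drop ΔH = 153.37 − 151.03 = 2.34 m
Continuity: the same q passes through each zone, so ΔH = q·Σ(L_j/K_j) — the zones act as resistances in series.
Σ(L/K) = 60.7/0.553 + 509/8.26 = 109.8 + 61.62 = 171.4 d
q = ΔH / Σ(L/K) = 2.34 / 171.4 = 0.01365 m/d (same in every zone)
Zone A: v = q/n = 0.01365/0.12 = 0.1138 m/d → t_A = 60.7/0.1138 = 533.5 d
Zone B: v = q/n = 0.01365/0.17 = 0.08031 m/d → t_B = 509/0.08031 = 6338 d
Total t = 533.5 + 6338 = 6871 d
   = 6871 / 365 = 18.8 yr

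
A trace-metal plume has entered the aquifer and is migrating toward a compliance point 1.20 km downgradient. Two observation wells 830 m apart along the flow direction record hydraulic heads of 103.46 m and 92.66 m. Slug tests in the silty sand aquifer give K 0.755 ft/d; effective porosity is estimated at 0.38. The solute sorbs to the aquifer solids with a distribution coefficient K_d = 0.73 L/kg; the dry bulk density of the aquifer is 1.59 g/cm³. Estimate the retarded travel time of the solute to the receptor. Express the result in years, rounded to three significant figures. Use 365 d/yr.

Hydraulic gradient i = (103.46 − 92.66) / 830 = 10.80 / 830 = 0.01301
K = 0.755 ft/d × 0.3048 = 0.2301 m/d
q = Ki = 0.2301 × 0.01301 = 0.002994 m/d
v_s = q/n_e = 0.002994/0.38 = 0.007880 m/d
Retardation R = 1 + ρ_b·K_d/n = 1 + 1.59×0.73/0.38 = 4.054
Contaminant velocity v_c = v/R = 0.007880/4.054 = 0.001944 m/d
L = 1.20 km = 1200 m
t = L/v_c = 1200/0.001944 = 617400 d
   = 617400/365 = 1690 yr

1690 years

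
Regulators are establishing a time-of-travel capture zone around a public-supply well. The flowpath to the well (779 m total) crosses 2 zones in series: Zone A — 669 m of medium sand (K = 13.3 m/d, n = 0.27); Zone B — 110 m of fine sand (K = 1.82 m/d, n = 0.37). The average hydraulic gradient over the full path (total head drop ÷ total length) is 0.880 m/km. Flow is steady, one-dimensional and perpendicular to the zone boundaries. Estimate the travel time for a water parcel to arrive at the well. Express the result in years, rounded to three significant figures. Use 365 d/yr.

98.0 years

Continuity: the same q passes through each zone, so ΔH = q·Σ(L_j/K_j) — the zones act as resistances in series.
Σ(L/K) = 669/13.3 + 110/1.82 = 50.30 + 60.44 = 110.7 d
K_eq = L_total / Σ(L/K) = 779 / 110.7 = 7.034 m/d
q = K_eq · i = 7.034 × 8.8e-4 = 0.006190 m/d (same in every zone)
Zone A: v = q/n = 0.006190/0.27 = 0.02293 m/d → t_A = 669/0.02293 = 29180 d
Zone B: v = q/n = 0.006190/0.37 = 0.01673 m/d → t_B = 110/0.01673 = 6575 d
Total t = 29180 + 6575 = 35750 d
   = 35750 / 365 = 98.0 yr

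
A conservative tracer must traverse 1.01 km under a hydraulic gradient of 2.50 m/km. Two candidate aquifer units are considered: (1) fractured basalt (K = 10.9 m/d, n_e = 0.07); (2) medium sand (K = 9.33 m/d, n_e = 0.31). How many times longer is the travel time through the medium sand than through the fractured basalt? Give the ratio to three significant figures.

5.17

Unit 1 (fractured basalt): v = 10.9×0.0025/0.07 = 0.3893 m/d, t = 1010/0.3893 = 2594 d
Unit 2 (medium sand): v = 9.33×0.0025/0.31 = 0.07524 m/d, t = 1010/0.07524 = 13420 d
t(medium sand) / t(fractured basalt) = 13420/2594 = 5.17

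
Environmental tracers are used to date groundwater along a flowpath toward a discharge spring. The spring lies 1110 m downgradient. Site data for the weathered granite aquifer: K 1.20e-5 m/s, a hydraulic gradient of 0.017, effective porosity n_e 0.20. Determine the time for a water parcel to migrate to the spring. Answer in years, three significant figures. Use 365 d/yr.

34.5 years

K = 1.20e-5 m/s × 86400 s/d = 1.037 m/d
q = Ki = 1.037 × 0.017 = 0.01763 m/d
v_s = q/n_e = 0.01763/0.20 = 0.08813 m/d
t = L / v = 1110 / 0.08813 = 12600 d
   = 12600 / 365 = 34.5 yr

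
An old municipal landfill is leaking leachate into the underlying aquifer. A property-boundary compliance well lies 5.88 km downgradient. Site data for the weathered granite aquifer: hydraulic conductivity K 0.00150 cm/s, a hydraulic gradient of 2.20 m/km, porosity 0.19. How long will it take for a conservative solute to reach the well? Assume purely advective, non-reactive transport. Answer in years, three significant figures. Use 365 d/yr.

K = 0.00150 cm/s × 864 = 1.296 m/d
Darcy flux q = K·i = 1.296 × 0.0022 = 0.002851 m/d
Seepage velocity v = q / n = 0.002851 / 0.19 = 0.01501 m/d
L = 5.88 km = 5880 m
t = L / v = 5880 / 0.01501 = 391800 d
   = 391800 / 365 = 1070 yr

1070 years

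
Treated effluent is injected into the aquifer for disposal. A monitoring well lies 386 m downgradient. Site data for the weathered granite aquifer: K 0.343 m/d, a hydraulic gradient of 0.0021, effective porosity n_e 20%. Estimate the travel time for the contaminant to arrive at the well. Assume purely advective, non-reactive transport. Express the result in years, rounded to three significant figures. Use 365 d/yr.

Specific discharge q = 0.343 × 0.0021 = 7.203e-4 m/d
Seepage velocity v = q / n = 7.203e-4 / 0.20 = 0.003601 m/d
t = L / v = 386 / 0.003601 = 107200 d
   = 107200 / 365 = 294 yr

294 years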